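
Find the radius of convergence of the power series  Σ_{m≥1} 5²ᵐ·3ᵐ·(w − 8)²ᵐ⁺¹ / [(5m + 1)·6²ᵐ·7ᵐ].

R = 2√21/5

Ratio test: |a_{m+1}/a_m| = [(5m + 1)/(5(m+1) + 1)] · 25·3/(36·7) → 25/84 as m → ∞.
Since the exponent of (w − 8) increases by 2 each term, convergence requires |w − 8|² < 84/25, hence R = 2√21/5.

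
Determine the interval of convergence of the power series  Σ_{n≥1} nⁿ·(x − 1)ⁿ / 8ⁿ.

{1}

Applying the root test, |a_n|^(1/n) = n/8 → ∞.
Since the n-th root of |a_n| is unbounded, the series converges only at x = 1; R = 0.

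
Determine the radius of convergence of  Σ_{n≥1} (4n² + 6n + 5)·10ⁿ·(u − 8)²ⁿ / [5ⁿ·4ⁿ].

R = √2

By the ratio test, |a_{n+1}/a_n| = [(4(n+1)² + 6(n+1) + 5)/(4n² + 6n + 5)] · 10/(5·4) → 1/2.
Writing y = (u − 8)², the series in y has radius 2, so |u − 8| < √(2) and R = √2.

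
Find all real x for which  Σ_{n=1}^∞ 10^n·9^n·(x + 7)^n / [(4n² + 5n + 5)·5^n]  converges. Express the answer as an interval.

Apply the ratio test: |a_{n+1}| / |a_n| = [(4n² + 5n + 5)/(4(n+1)² + 5(n+1) + 5)] · 10·9/5, which tends to 18 as n → ∞.
The series converges when 18 · |x + 7| < 1, giving R = 1/18.
Check x = -125/18: absolute convergence follows by limit comparison with Σ 1/n².
At x = -127/18: absolute convergence follows by limit comparison with Σ 1/n².

[-127/18, -125/18]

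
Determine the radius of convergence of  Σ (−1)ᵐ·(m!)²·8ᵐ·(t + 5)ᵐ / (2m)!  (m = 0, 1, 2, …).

R = 1/2

Apply the ratio test: |a_{m+1}| / |a_m| = (m+1)²/[(2m+1)·(2m+2)] · 8, which tends to 2 as m → ∞.
Thus R = 1/(2) = 1/2.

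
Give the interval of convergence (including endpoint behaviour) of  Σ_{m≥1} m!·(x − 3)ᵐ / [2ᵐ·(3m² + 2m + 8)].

{3}

By the ratio test, |a_{m+1}/a_m| = (m+1) · 1/2 · (3m² + 2m + 8)/(3(m+1)² + 2(m+1) + 8) → ∞.
The terms grow without bound for any (x − 3) ≠ 0, so R = 0 (convergence only at x = 3).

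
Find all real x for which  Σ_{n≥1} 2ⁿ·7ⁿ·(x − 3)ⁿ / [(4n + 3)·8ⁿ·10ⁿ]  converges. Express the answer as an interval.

[-19/7, 61/7)

Apply the ratio test: |a_{n+1}| / |a_n| = [(4n + 3)/(4(n+1) + 3)] · 2·7/(8·10), which tends to 7/40 as n → ∞.
Convergence for |x − 3| · 7/40 < 1, i.e. |x − 3| < 40/7. So R = 40/7.
When x = 61/7, comparison with the harmonic series Σ 1/n shows the series diverges.
When x = -19/7, an alternating series whose terms decrease to 0 in absolute value, so it converges by the Leibniz criterion.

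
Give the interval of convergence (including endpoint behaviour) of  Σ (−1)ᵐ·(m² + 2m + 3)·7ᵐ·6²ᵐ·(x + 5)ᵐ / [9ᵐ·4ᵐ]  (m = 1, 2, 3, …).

(-36/7, -34/7)

The ratio of consecutive coefficients is [((m+1)² + 2(m+1) + 3)/(m² + 2m + 3)] · 7·36/(9·4) → 7.
Thus R = 1/(7) = 1/7.
At x = -34/7: the m-th term does not approach 0; divergence by the term test.
Check x = -36/7: the terms do not tend to 0, so the series diverges.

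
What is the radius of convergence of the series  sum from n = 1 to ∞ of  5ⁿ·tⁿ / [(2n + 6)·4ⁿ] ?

R = 4/5

Ratio test: |a_{n+1}/a_n| = [(2n + 6)/(2(n+1) + 6)] · 5/4 → 5/4 as n → ∞.
Thus R = 1/(5/4) = 4/5.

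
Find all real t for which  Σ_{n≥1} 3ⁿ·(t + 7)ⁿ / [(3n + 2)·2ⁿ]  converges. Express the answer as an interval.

[-23/3, -19/3)

Ratio test: |a_{n+1}/a_n| = [(3n + 2)/(3(n+1) + 2)] · 3/2 → 3/2 as n → ∞.
The series converges when 3/2 · |t + 7| < 1, giving R = 2/3.
At t = -19/3: the terms are asymptotic to a nonzero constant times 1/n, so the series diverges by limit comparison with Σ 1/n.
When t = -23/3, an alternating series whose terms decrease to 0 in absolute value, so it converges by the Leibniz criterion.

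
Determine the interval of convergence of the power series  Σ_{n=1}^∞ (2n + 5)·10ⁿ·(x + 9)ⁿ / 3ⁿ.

The ratio of consecutive coefficients is [(2(n+1) + 5)/(2n + 5)] · 10/3 → 10/3.
Thus R = 1/(10/3) = 3/10.
At x = -87/10: the terms have absolute value of order n, which does not tend to 0, so the series diverges by the divergence test.
Check x = -93/10: the terms have absolute value of order n, which does not tend to 0, so the series diverges by the divergence test.

(-93/10, -87/10)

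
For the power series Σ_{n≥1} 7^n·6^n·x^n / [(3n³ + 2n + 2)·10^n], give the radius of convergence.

Apply the ratio test: |a_{n+1}| / |a_n| = [(3n³ + 2n + 2)/(3(n+1)³ + 2(n+1) + 2)] · 7·6/10, which tends to 21/5 as n → ∞.
The series converges when 21/5 · |x| < 1, giving R = 5/21.

R = 5/21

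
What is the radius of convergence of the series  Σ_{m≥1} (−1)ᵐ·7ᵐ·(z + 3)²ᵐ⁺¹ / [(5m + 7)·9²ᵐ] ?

Ratio test: |a_{m+1}/a_m| = [(5m + 7)/(5(m+1) + 7)] · 7/81 → 7/81 as m → ∞.
Writing y = (z + 3)², the series in y has radius 81/7, so |z + 3| < √(81/7) and R = 9√7/7.

R = 9√7/7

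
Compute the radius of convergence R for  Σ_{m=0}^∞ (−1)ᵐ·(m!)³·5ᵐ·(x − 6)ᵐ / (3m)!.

The ratio of consecutive coefficients is (m+1)³/[(3m+1)·(3m+2)·(3m+3)] · 5 → 5/27.
The series converges when 5/27 · |x − 6| < 1, giving R = 27/5.

R = 27/5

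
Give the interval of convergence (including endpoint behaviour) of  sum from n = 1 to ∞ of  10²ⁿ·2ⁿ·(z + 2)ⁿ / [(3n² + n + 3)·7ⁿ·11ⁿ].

[-477/200, -323/200]

The ratio of consecutive coefficients is [(3n² + n + 3)/(3(n+1)² + (n+1) + 3)] · 100·2/(7·11) → 200/77.
The series converges when 200/77 · |z + 2| < 1, giving R = 77/200.
Check z = -323/200: the series is dominated by a constant times Σ 1/n², which converges (p = 2 > 1).
Check z = -477/200: the terms are on the order of 1/n², so the series converges absolutely by comparison with the p-series (p = 2 > 1).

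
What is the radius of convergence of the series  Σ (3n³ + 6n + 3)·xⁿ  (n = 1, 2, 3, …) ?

R = 1

The ratio of consecutive coefficients is (3(n+1)³ + 6(n+1) + 3)/(3n³ + 6n + 3) → 1.
So the series converges when |x| < 1 and diverges when |x| > 1; R = 1.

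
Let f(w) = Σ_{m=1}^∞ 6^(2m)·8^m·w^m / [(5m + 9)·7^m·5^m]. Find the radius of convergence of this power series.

R = 35/288

The ratio of consecutive coefficients is [(5m + 9)/(5(m+1) + 9)] · 36·8/(7·5) → 288/35.
Hence the series converges for |w| < 1/(288/35) = 35/288, so the radius of convergence is 35/288.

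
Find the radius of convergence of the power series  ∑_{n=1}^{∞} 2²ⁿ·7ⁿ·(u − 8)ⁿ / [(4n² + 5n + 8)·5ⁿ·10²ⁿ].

Apply the ratio test: |a_{n+1}| / |a_n| = [(4n² + 5n + 8)/(4(n+1)² + 5(n+1) + 8)] · 4·7/(5·100), which tends to 7/125 as n → ∞.
Thus R = 1/(7/125) = 125/7.

R = 125/7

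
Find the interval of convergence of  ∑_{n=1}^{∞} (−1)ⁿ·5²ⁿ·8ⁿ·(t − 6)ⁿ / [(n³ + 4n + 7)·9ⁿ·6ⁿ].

[573/100, 627/100]

Apply the ratio test: |a_{n+1}| / |a_n| = [(n³ + 4n + 7)/((n+1)³ + 4(n+1) + 7)] · 25·8/(9·6), which tends to 100/27 as n → ∞.
Thus R = 1/(100/27) = 27/100.
When t = 627/100, the series is dominated by a constant times Σ 1/n³, which converges (p = 3 > 1).
Check t = 573/100: the series is dominated by a constant times Σ 1/n³, which converges (p = 3 > 1).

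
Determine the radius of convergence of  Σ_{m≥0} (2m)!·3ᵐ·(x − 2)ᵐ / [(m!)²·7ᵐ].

Apply the ratio test: |a_{m+1}| / |a_m| = (2m+1)·(2m+2)/(m+1)² · 3/7, which tends to 12/7 as m → ∞.
Convergence for |x − 2| · 12/7 < 1, i.e. |x − 2| < 7/12. So R = 7/12.

R = 7/12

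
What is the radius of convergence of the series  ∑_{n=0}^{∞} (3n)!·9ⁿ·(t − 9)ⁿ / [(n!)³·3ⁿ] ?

R = 1/81

Ratio test: |a_{n+1}/a_n| = (3n+1)·(3n+2)·(3n+3)/(n+1)³ · 9/3 → 81 as n → ∞.
Convergence for |t − 9| · 81 < 1, i.e. |t − 9| < 1/81. So R = 1/81.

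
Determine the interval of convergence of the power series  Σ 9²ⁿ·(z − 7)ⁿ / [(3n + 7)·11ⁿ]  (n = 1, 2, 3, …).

Ratio test: |a_{n+1}/a_n| = [(3n + 7)/(3(n+1) + 7)] · 81/11 → 81/11 as n → ∞.
The series converges when 81/11 · |z − 7| < 1, giving R = 11/81.
Endpoint z = 578/81: comparison with the harmonic series Σ 1/n shows the series diverges.
Endpoint z = 556/81: the terms alternate in sign and decrease monotonically to 0 in absolute value (size ~ c/n), so the alternating series test gives convergence.

[556/81, 578/81)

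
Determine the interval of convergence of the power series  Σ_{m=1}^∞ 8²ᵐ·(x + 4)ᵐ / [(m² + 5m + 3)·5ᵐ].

[-261/64, -251/64]

Apply the ratio test: |a_{m+1}| / |a_m| = [(m² + 5m + 3)/((m+1)² + 5(m+1) + 3)] · 64/5, which tends to 64/5 as m → ∞.
Thus R = 1/(64/5) = 5/64.
When x = -251/64, the series is dominated by a constant times Σ 1/m², which converges (p = 2 > 1).
At x = -261/64: the terms are on the order of 1/m², so the series converges absolutely by comparison with the p-series (p = 2 > 1).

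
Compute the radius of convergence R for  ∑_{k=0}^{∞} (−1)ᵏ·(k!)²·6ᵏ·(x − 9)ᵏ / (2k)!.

Ratio test: |a_{k+1}/a_k| = (k+1)²/[(2k+1)·(2k+2)] · 6 → 3/2 as k → ∞.
Convergence for |x − 9| · 3/2 < 1, i.e. |x − 9| < 2/3. So R = 2/3.

R = 2/3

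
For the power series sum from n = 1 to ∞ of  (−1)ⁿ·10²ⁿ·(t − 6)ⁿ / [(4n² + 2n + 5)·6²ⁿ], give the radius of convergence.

R = 9/25

By the ratio test, |a_{n+1}/a_n| = [(4n² + 2n + 5)/(4(n+1)² + 2(n+1) + 5)] · 100/36 → 25/9.
Convergence for |t − 6| · 25/9 < 1, i.e. |t − 6| < 9/25. So R = 9/25.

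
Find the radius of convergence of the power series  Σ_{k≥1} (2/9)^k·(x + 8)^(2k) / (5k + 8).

R = 3√2/2

By the ratio test, |a_{k+1}/a_k| = [(5k + 8)/(5(k+1) + 8)] · 2/9 → 2/9.
Writing y = (x + 8)², the series in y has radius 9/2, so |x + 8| < √(9/2) and R = 3√2/2.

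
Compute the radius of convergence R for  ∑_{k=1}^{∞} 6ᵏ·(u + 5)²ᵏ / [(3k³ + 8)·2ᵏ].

Ratio test: |a_{k+1}/a_k| = [(3k³ + 8)/(3(k+1)³ + 8)] · 6/2 → 3 as k → ∞.
Successive powers of (u + 5) differ by 2, so the series converges when |u + 5|² · 3 < 1, i.e. |u + 5| < √(1/3). So R = √3/3.

R = √3/3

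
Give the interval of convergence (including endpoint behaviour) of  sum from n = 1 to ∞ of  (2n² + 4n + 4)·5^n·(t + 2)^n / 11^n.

(-21/5, 1/5)

The ratio of consecutive coefficients is [(2(n+1)² + 4(n+1) + 4)/(2n² + 4n + 4)] · 5/11 → 5/11.
Thus R = 1/(5/11) = 11/5.
Endpoint t = 1/5: the n-th term does not approach 0; divergence by the term test.
Endpoint t = -21/5: the terms do not tend to 0, so the series diverges.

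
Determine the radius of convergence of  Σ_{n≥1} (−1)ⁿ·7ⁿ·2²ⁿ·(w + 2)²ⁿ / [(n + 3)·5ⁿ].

By the ratio test, |a_{n+1}/a_n| = [(n + 3)/((n+1) + 3)] · 7·4/5 → 28/5.
Successive powers of (w + 2) differ by 2, so the series converges when |w + 2|² · 28/5 < 1, i.e. |w + 2| < √(5/28). So R = √35/14.

R = √35/14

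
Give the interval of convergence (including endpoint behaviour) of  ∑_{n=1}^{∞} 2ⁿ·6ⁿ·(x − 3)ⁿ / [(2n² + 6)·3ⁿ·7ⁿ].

Apply the ratio test: |a_{n+1}| / |a_n| = [(2n² + 6)/(2(n+1)² + 6)] · 2·6/(3·7), which tends to 4/7 as n → ∞.
Thus R = 1/(4/7) = 7/4.
At x = 19/4: the terms are on the order of 1/n², so the series converges absolutely by comparison with the p-series (p = 2 > 1).
At x = 5/4: the terms are on the order of 1/n², so the series converges absolutely by comparison with the p-series (p = 2 > 1).

[5/4, 19/4]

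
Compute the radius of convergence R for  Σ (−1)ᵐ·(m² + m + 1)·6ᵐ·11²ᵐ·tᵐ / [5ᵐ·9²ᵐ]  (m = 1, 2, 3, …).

R = 135/242

The ratio of consecutive coefficients is [((m+1)² + (m+1) + 1)/(m² + m + 1)] · 6·121/(5·81) → 242/135.
The series converges when 242/135 · |t| < 1, giving R = 135/242.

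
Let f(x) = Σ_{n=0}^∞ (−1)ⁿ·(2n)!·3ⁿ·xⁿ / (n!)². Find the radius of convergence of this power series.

R = 1/12

By the ratio test, |a_{n+1}/a_n| = (2n+1)·(2n+2)/(n+1)² · 3 → 12.
The series converges when 12 · |x| < 1, giving R = 1/12.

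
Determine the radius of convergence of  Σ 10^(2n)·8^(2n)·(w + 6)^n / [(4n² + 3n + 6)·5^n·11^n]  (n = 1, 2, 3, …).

R = 11/1280

The ratio of consecutive coefficients is [(4n² + 3n + 6)/(4(n+1)² + 3(n+1) + 6)] · 100·64/(5·11) → 1280/11.
Hence the series converges for |w + 6| < 1/(1280/11) = 11/1280, so the radius of convergence is 11/1280.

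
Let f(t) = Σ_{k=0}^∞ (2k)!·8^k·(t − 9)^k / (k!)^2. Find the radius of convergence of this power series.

R = 1/32

Apply the ratio test: |a_{k+1}| / |a_k| = (2k+1)·(2k+2)/(k+1)² · 8, which tends to 32 as k → ∞.
Thus R = 1/(32) = 1/32.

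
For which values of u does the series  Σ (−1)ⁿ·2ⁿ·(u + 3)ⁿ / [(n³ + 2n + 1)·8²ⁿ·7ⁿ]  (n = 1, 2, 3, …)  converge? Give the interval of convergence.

Ratio test: |a_{n+1}/a_n| = [(n³ + 2n + 1)/((n+1)³ + 2(n+1) + 1)] · 2/(64·7) → 1/224 as n → ∞.
Hence the series converges for |u + 3| < 1/(1/224) = 224, so the radius of convergence is 224.
Endpoint u = 221: the series is dominated by a constant times Σ 1/n³, which converges (p = 3 > 1).
Endpoint u = -227: absolute convergence follows by limit comparison with Σ 1/n³.

[-227, 221]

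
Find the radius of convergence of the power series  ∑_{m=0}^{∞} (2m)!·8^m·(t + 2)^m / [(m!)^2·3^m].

R = 3/32

Apply the ratio test: |a_{m+1}| / |a_m| = (2m+1)·(2m+2)/(m+1)² · 8/3, which tends to 32/3 as m → ∞.
Convergence for |t + 2| · 32/3 < 1, i.e. |t + 2| < 3/32. So R = 3/32.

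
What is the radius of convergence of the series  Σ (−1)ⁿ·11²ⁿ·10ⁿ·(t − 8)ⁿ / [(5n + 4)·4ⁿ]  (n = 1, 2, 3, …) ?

R = 2/605

By the ratio test, |a_{n+1}/a_n| = [(5n + 4)/(5(n+1) + 4)] · 121·10/4 → 605/2.
Convergence for |t − 8| · 605/2 < 1, i.e. |t − 8| < 2/605. So R = 2/605.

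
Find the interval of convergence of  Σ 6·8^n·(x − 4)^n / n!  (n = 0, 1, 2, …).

Ratio test: |a_{n+1}/a_n| = 6/6 · 8 · 1/(n+1) → 0 as n → ∞.
The ratio tends to 0 regardless of x, hence R = ∞.

(−∞, ∞)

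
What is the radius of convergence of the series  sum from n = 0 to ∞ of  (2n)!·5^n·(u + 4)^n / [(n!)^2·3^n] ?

R = 3/20

By the ratio test, |a_{n+1}/a_n| = (2n+1)·(2n+2)/(n+1)² · 5/3 → 20/3.
Convergence for |u + 4| · 20/3 < 1, i.e. |u + 4| < 3/20. So R = 3/20.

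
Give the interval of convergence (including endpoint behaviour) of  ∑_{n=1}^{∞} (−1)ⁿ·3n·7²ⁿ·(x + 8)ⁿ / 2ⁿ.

The ratio of consecutive coefficients is [3(n+1)/3n] · 49/2 → 49/2.
The series converges when 49/2 · |x + 8| < 1, giving R = 2/49.
At x = -390/49: the n-th term does not approach 0; divergence by the term test.
When x = -394/49, the n-th term does not approach 0; divergence by the term test.

(-394/49, -390/49)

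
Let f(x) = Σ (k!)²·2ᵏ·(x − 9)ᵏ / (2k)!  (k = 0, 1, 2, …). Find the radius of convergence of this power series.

R = 2

Ratio test: |a_{k+1}/a_k| = (k+1)²/[(2k+1)·(2k+2)] · 2 → 1/2 as k → ∞.
Thus R = 1/(1/2) = 2.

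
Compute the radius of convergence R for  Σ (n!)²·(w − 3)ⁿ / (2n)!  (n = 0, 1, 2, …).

The ratio of consecutive coefficients is (n+1)²/[(2n+1)·(2n+2)] → 1/4.
Thus R = 1/(1/4) = 4.

R = 4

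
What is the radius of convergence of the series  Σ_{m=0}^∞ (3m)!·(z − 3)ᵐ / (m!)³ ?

R = 1/27

Apply the ratio test: |a_{m+1}| / |a_m| = (3m+1)·(3m+2)·(3m+3)/(m+1)³, which tends to 27 as m → ∞.
Hence the series converges for |z − 3| < 1/(27) = 1/27, so the radius of convergence is 1/27.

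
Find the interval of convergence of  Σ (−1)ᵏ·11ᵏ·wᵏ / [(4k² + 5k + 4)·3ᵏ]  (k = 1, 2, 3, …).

Apply the ratio test: |a_{k+1}| / |a_k| = [(4k² + 5k + 4)/(4(k+1)² + 5(k+1) + 4)] · 11/3, which tends to 11/3 as k → ∞.
Convergence for |w| · 11/3 < 1, i.e. |w| < 3/11. So R = 3/11.
When w = 3/11, the terms are on the order of 1/k², so the series converges absolutely by comparison with the p-series (p = 2 > 1).
When w = -3/11, the series is dominated by a constant times Σ 1/k², which converges (p = 2 > 1).

[-3/11, 3/11]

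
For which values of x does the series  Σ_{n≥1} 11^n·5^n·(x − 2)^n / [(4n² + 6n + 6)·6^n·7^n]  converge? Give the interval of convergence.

[68/55, 152/55]

Ratio test: |a_{n+1}/a_n| = [(4n² + 6n + 6)/(4(n+1)² + 6(n+1) + 6)] · 11·5/(6·7) → 55/42 as n → ∞.
Thus R = 1/(55/42) = 42/55.
Endpoint x = 152/55: the series is dominated by a constant times Σ 1/n², which converges (p = 2 > 1).
Endpoint x = 68/55: the series is dominated by a constant times Σ 1/n², which converges (p = 2 > 1).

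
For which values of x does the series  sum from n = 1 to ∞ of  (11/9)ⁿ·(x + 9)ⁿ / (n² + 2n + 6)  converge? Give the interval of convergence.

[-108/11, -90/11]

By the ratio test, |a_{n+1}/a_n| = [(n² + 2n + 6)/((n+1)² + 2(n+1) + 6)] · 11/9 → 11/9.
The series converges when 11/9 · |x + 9| < 1, giving R = 9/11.
When x = -90/11, the terms are on the order of 1/n², so the series converges absolutely by comparison with the p-series (p = 2 > 1).
Check x = -108/11: the terms are on the order of 1/n², so the series converges absolutely by comparison with the p-series (p = 2 > 1).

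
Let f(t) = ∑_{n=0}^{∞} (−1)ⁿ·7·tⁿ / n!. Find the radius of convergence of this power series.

By the ratio test, |a_{n+1}/a_n| = 7/7 · 1/(n+1) → 0.
The limit is 0, so the series converges for all t; R = ∞.

R = ∞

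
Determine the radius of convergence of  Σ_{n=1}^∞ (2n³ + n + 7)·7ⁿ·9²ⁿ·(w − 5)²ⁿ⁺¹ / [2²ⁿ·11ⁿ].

Ratio test: |a_{n+1}/a_n| = [(2(n+1)³ + (n+1) + 7)/(2n³ + n + 7)] · 7·81/(4·11) → 567/44 as n → ∞.
Writing y = (w − 5)², the series in y has radius 44/567, so |w − 5| < √(44/567) and R = 2√77/63.

R = 2√77/63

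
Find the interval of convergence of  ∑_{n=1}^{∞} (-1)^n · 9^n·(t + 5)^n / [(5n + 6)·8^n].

Ratio test: |a_{n+1}/a_n| = [(5n + 6)/(5(n+1) + 6)] · 9/8 → 9/8 as n → ∞.
Convergence for |t + 5| · 9/8 < 1, i.e. |t + 5| < 8/9. So R = 8/9.
At t = -37/9: the terms alternate in sign and decrease monotonically to 0 in absolute value (size ~ c/n), so the alternating series test gives convergence.
Check t = -53/9: comparison with the harmonic series Σ 1/n shows the series diverges.

(-53/9, -37/9]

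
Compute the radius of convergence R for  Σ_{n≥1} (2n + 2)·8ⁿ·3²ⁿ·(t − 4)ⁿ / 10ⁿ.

The ratio of consecutive coefficients is [(2(n+1) + 2)/(2n + 2)] · 8·9/10 → 36/5.
Convergence for |t − 4| · 36/5 < 1, i.e. |t − 4| < 5/36. So R = 5/36.

R = 5/36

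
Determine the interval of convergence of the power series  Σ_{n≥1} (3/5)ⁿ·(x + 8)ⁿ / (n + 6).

[-29/3, -19/3)

Apply the ratio test: |a_{n+1}| / |a_n| = [(n + 6)/((n+1) + 6)] · 3/5, which tends to 3/5 as n → ∞.
Convergence for |x + 8| · 3/5 < 1, i.e. |x + 8| < 5/3. So R = 5/3.
When x = -19/3, the terms are asymptotic to a nonzero constant times 1/n, so the series diverges by limit comparison with Σ 1/n.
When x = -29/3, convergence follows from the alternating series test (terms decrease monotonically to 0).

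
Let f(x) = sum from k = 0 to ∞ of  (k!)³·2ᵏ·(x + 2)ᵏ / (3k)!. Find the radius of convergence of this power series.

R = 27/2

By the ratio test, |a_{k+1}/a_k| = (k+1)³/[(3k+1)·(3k+2)·(3k+3)] · 2 → 2/27.
Hence the series converges for |x + 2| < 1/(2/27) = 27/2, so the radius of convergence is 27/2.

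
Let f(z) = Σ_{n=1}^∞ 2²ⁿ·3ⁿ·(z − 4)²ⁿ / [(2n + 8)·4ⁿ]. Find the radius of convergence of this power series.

R = √3/3

By the ratio test, |a_{n+1}/a_n| = [(2n + 8)/(2(n+1) + 8)] · 4·3/4 → 3.
Since the exponent of (z − 4) increases by 2 each term, convergence requires |z − 4|² < 1/3, hence R = √3/3.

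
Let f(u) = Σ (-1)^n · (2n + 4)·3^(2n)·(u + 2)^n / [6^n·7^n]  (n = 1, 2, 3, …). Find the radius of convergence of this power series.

R = 14/3

By the ratio test, |a_{n+1}/a_n| = [(2(n+1) + 4)/(2n + 4)] · 9/(6·7) → 3/14.
Hence the series converges for |u + 2| < 1/(3/14) = 14/3, so the radius of convergence is 14/3.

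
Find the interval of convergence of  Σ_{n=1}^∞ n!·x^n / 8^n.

{0}

Ratio test: |a_{n+1}/a_n| = (n+1) · 1/8 → ∞ as n → ∞.
The ratio grows without bound, so the series diverges whenever x ≠ 0; it converges only at x = 0. R = 0.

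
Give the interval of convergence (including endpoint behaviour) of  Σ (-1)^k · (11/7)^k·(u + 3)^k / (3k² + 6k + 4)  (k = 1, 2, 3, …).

[-40/11, -26/11]

The ratio of consecutive coefficients is [(3k² + 6k + 4)/(3(k+1)² + 6(k+1) + 4)] · 11/7 → 11/7.
Hence the series converges for |u + 3| < 1/(11/7) = 7/11, so the radius of convergence is 7/11.
When u = -26/11, the terms are on the order of 1/k², so the series converges absolutely by comparison with the p-series (p = 2 > 1).
When u = -40/11, the series is dominated by a constant times Σ 1/k², which converges (p = 2 > 1).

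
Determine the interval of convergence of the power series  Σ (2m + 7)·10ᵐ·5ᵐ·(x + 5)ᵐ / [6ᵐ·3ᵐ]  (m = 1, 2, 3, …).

By the ratio test, |a_{m+1}/a_m| = [(2(m+1) + 7)/(2m + 7)] · 10·5/(6·3) → 25/9.
Convergence for |x + 5| · 25/9 < 1, i.e. |x + 5| < 9/25. So R = 9/25.
At x = -116/25: the terms have absolute value of order m, which does not tend to 0, so the series diverges by the divergence test.
At x = -134/25: the terms do not tend to 0, so the series diverges.

(-134/25, -116/25)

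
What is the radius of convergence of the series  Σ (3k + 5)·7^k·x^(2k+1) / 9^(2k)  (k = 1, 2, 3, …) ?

Ratio test: |a_{k+1}/a_k| = [(3(k+1) + 5)/(3k + 5)] · 7/81 → 7/81 as k → ∞.
Writing y = x², the series in y has radius 81/7, so |x| < √(81/7) and R = 9√7/7.

R = 9√7/7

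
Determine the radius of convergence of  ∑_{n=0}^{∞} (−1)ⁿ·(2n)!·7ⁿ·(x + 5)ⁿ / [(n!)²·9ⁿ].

R = 9/28

The ratio of consecutive coefficients is (2n+1)·(2n+2)/(n+1)² · 7/9 → 28/9.
Hence the series converges for |x + 5| < 1/(28/9) = 9/28, so the radius of convergence is 9/28.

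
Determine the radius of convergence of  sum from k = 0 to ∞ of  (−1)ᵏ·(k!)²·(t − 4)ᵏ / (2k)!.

By the ratio test, |a_{k+1}/a_k| = (k+1)²/[(2k+1)·(2k+2)] → 1/4.
Thus R = 1/(1/4) = 4.

R = 4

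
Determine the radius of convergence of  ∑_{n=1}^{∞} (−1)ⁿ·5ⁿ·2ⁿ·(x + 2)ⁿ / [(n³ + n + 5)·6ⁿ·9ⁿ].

By the ratio test, |a_{n+1}/a_n| = [(n³ + n + 5)/((n+1)³ + (n+1) + 5)] · 5·2/(6·9) → 5/27.
Convergence for |x + 2| · 5/27 < 1, i.e. |x + 2| < 27/5. So R = 27/5.

R = 27/5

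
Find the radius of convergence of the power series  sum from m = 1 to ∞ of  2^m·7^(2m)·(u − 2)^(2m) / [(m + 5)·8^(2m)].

R = 4√2/7

Apply the ratio test: |a_{m+1}| / |a_m| = [(m + 5)/((m+1) + 5)] · 2·49/64, which tends to 49/32 as m → ∞.
Since the exponent of (u − 2) increases by 2 each term, convergence requires |u − 2|² < 32/49, hence R = 4√2/7.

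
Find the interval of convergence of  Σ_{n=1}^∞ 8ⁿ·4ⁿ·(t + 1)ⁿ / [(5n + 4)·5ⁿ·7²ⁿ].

[-277/32, 213/32)

Ratio test: |a_{n+1}/a_n| = [(5n + 4)/(5(n+1) + 4)] · 8·4/(5·49) → 32/245 as n → ∞.
Thus R = 1/(32/245) = 245/32.
At t = 213/32: the terms behave like c/n; limit comparison with the harmonic series gives divergence.
Endpoint t = -277/32: the terms alternate in sign and decrease monotonically to 0 in absolute value (size ~ c/n), so the alternating series test gives convergence.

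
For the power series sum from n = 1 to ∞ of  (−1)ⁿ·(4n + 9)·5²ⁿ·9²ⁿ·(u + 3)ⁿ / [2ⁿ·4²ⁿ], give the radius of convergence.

R = 32/2025

Apply the ratio test: |a_{n+1}| / |a_n| = [(4(n+1) + 9)/(4n + 9)] · 25·81/(2·16), which tends to 2025/32 as n → ∞.
Hence the series converges for |u + 3| < 1/(2025/32) = 32/2025, so the radius of convergence is 32/2025.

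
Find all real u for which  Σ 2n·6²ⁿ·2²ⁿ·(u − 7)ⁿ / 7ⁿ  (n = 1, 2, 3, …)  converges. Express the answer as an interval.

The ratio of consecutive coefficients is [2(n+1)/2n] · 36·4/7 → 144/7.
Thus R = 1/(144/7) = 7/144.
At u = 1015/144: the n-th term does not approach 0; divergence by the term test.
Endpoint u = 1001/144: the terms do not tend to 0, so the series diverges.

(1001/144, 1015/144)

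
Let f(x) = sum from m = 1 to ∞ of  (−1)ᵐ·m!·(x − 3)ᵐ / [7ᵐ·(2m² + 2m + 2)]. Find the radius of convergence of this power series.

R = 0

Ratio test: |a_{m+1}/a_m| = (m+1) · 1/7 · (2m² + 2m + 2)/(2(m+1)² + 2(m+1) + 2) → ∞ as m → ∞.
The ratio grows without bound, so the series diverges whenever (x − 3) ≠ 0; it converges only at x = 3. R = 0.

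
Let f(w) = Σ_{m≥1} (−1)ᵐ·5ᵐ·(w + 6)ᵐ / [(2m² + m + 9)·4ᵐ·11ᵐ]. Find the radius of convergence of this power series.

R = 44/5

Apply the ratio test: |a_{m+1}| / |a_m| = [(2m² + m + 9)/(2(m+1)² + (m+1) + 9)] · 5/(4·11), which tends to 5/44 as m → ∞.
Convergence for |w + 6| · 5/44 < 1, i.e. |w + 6| < 44/5. So R = 44/5.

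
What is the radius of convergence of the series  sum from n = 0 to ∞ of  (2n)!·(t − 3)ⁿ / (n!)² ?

Apply the ratio test: |a_{n+1}| / |a_n| = (2n+1)·(2n+2)/(n+1)², which tends to 4 as n → ∞.
Convergence for |t − 3| · 4 < 1, i.e. |t − 3| < 1/4. So R = 1/4.

R = 1/4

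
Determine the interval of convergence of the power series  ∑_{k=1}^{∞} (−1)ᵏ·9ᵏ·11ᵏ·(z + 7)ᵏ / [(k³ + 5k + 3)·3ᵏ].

Apply the ratio test: |a_{k+1}| / |a_k| = [(k³ + 5k + 3)/((k+1)³ + 5(k+1) + 3)] · 9·11/3, which tends to 33 as k → ∞.
Convergence for |z + 7| · 33 < 1, i.e. |z + 7| < 1/33. So R = 1/33.
When z = -230/33, the terms are on the order of 1/k³, so the series converges absolutely by comparison with the p-series (p = 3 > 1).
At z = -232/33: absolute convergence follows by limit comparison with Σ 1/k³.

[-232/33, -230/33]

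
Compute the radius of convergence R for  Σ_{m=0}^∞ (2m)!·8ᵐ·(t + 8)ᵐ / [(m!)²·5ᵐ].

R = 5/32

By the ratio test, |a_{m+1}/a_m| = (2m+1)·(2m+2)/(m+1)² · 8/5 → 32/5.
Convergence for |t + 8| · 32/5 < 1, i.e. |t + 8| < 5/32. So R = 5/32.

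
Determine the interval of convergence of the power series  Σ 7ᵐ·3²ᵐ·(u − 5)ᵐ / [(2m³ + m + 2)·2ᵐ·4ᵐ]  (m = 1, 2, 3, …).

[307/63, 323/63]

The ratio of consecutive coefficients is [(2m³ + m + 2)/(2(m+1)³ + (m+1) + 2)] · 7·9/(2·4) → 63/8.
Hence the series converges for |u − 5| < 1/(63/8) = 8/63, so the radius of convergence is 8/63.
At u = 323/63: the series is dominated by a constant times Σ 1/m³, which converges (p = 3 > 1).
When u = 307/63, the series is dominated by a constant times Σ 1/m³, which converges (p = 3 > 1).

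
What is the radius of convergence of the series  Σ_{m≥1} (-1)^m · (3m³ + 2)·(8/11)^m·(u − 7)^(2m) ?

R = √22/4

The ratio of consecutive coefficients is [(3(m+1)³ + 2)/(3m³ + 2)] · 8/11 → 8/11.
Since the exponent of (u − 7) increases by 2 each term, convergence requires |u − 7|² < 11/8, hence R = √22/4.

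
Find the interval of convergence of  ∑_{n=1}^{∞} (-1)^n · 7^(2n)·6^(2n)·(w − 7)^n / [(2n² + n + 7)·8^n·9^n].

By the ratio test, |a_{n+1}/a_n| = [(2n² + n + 7)/(2(n+1)² + (n+1) + 7)] · 49·36/(8·9) → 49/2.
Hence the series converges for |w − 7| < 1/(49/2) = 2/49, so the radius of convergence is 2/49.
When w = 345/49, absolute convergence follows by limit comparison with Σ 1/n².
At w = 341/49: the series is dominated by a constant times Σ 1/n², which converges (p = 2 > 1).

[341/49, 345/49]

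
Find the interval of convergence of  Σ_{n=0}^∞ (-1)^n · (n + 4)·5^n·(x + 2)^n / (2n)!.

(−∞, ∞)

Ratio test: |a_{n+1}/a_n| = ((n+1) + 4)/(n + 4) · 5 · 1/[(2n+1)·(2n+2)] → 0 as n → ∞.
The ratio tends to 0 regardless of x, hence R = ∞.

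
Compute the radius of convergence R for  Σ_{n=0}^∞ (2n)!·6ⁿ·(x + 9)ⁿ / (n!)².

R = 1/24

Apply the ratio test: |a_{n+1}| / |a_n| = (2n+1)·(2n+2)/(n+1)² · 6, which tends to 24 as n → ∞.
Convergence for |x + 9| · 24 < 1, i.e. |x + 9| < 1/24. So R = 1/24.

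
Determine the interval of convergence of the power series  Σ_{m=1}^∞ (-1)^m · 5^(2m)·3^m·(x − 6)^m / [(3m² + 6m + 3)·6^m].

By the ratio test, |a_{m+1}/a_m| = [(3m² + 6m + 3)/(3(m+1)² + 6(m+1) + 3)] · 25·3/6 → 25/2.
Convergence for |x − 6| · 25/2 < 1, i.e. |x − 6| < 2/25. So R = 2/25.
When x = 152/25, the series is dominated by a constant times Σ 1/m², which converges (p = 2 > 1).
When x = 148/25, the terms are on the order of 1/m², so the series converges absolutely by comparison with the p-series (p = 2 > 1).

[148/25, 152/25]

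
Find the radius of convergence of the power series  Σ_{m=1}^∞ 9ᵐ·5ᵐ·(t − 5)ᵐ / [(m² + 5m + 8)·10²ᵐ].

Ratio test: |a_{m+1}/a_m| = [(m² + 5m + 8)/((m+1)² + 5(m+1) + 8)] · 9·5/100 → 9/20 as m → ∞.
Hence the series converges for |t − 5| < 1/(9/20) = 20/9, so the radius of convergence is 20/9.

R = 20/9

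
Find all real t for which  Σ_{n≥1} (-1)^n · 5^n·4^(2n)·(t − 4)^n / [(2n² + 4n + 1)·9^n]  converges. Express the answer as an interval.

[311/80, 329/80]

The ratio of consecutive coefficients is [(2n² + 4n + 1)/(2(n+1)² + 4(n+1) + 1)] · 5·16/9 → 80/9.
Thus R = 1/(80/9) = 9/80.
Check t = 329/80: the terms are on the order of 1/n², so the series converges absolutely by comparison with the p-series (p = 2 > 1).
Endpoint t = 311/80: absolute convergence follows by limit comparison with Σ 1/n².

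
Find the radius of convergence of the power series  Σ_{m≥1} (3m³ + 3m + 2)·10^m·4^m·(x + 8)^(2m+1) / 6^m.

By the ratio test, |a_{m+1}/a_m| = [(3(m+1)³ + 3(m+1) + 2)/(3m³ + 3m + 2)] · 10·4/6 → 20/3.
Successive powers of (x + 8) differ by 2, so the series converges when |x + 8|² · 20/3 < 1, i.e. |x + 8| < √(3/20). So R = √15/10.

R = √15/10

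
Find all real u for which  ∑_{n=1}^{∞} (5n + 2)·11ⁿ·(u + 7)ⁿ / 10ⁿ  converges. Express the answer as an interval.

(-87/11, -67/11)

The ratio of consecutive coefficients is [(5(n+1) + 2)/(5n + 2)] · 11/10 → 11/10.
Thus R = 1/(11/10) = 10/11.
Endpoint u = -67/11: the terms do not tend to 0, so the series diverges.
Check u = -87/11: the terms have absolute value of order n, which does not tend to 0, so the series diverges by the divergence test.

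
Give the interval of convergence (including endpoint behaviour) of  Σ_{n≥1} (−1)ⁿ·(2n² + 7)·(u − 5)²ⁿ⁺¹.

(4, 6)

By the ratio test, |a_{n+1}/a_n| = (2(n+1)² + 7)/(2n² + 7) → 1.
Successive powers of (u − 5) differ by 2, so the series converges when |u − 5|² · 1 < 1, i.e. |u − 5| < √(1) = 1. So R = 1.
Check u = 6: the n-th term does not approach 0; divergence by the term test.
Endpoint u = 4: the n-th term does not approach 0; divergence by the term test.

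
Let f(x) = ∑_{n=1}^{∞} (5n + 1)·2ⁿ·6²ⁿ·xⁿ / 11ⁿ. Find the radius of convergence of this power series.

R = 11/72

The ratio of consecutive coefficients is [(5(n+1) + 1)/(5n + 1)] · 2·36/11 → 72/11.
Convergence for |x| · 72/11 < 1, i.e. |x| < 11/72. So R = 11/72.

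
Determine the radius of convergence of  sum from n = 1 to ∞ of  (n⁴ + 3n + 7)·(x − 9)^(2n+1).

R = 1

By the ratio test, |a_{n+1}/a_n| = ((n+1)⁴ + 3(n+1) + 7)/(n⁴ + 3n + 7) → 1.
Writing y = (x − 9)², the series in y has radius 1, so |x − 9| < √(1) = 1 and R = 1.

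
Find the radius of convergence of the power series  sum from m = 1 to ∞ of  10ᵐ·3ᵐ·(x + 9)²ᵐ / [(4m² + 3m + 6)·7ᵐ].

By the ratio test, |a_{m+1}/a_m| = [(4m² + 3m + 6)/(4(m+1)² + 3(m+1) + 6)] · 10·3/7 → 30/7.
Successive powers of (x + 9) differ by 2, so the series converges when |x + 9|² · 30/7 < 1, i.e. |x + 9| < √(7/30). So R = √210/30.

R = √210/30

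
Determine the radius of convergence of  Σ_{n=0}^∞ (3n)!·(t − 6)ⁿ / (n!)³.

Apply the ratio test: |a_{n+1}| / |a_n| = (3n+1)·(3n+2)·(3n+3)/(n+1)³, which tends to 27 as n → ∞.
Thus R = 1/(27) = 1/27.

R = 1/27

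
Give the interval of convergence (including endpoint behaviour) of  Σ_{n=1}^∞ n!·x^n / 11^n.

{0}

Apply the ratio test: |a_{n+1}| / |a_n| = (n+1) · 1/11, which tends to ∞ as n → ∞.
The ratio grows without bound, so the series diverges whenever x ≠ 0; it converges only at x = 0. R = 0.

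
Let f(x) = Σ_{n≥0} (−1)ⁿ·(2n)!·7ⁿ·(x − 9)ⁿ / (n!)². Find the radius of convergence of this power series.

By the ratio test, |a_{n+1}/a_n| = (2n+1)·(2n+2)/(n+1)² · 7 → 28.
Hence the series converges for |x − 9| < 1/(28) = 1/28, so the radius of convergence is 1/28.

R = 1/28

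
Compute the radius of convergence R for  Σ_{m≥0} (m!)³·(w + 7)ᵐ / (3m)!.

The ratio of consecutive coefficients is (m+1)³/[(3m+1)·(3m+2)·(3m+3)] → 1/27.
Hence the series converges for |w + 7| < 1/(1/27) = 27, so the radius of convergence is 27.

R = 27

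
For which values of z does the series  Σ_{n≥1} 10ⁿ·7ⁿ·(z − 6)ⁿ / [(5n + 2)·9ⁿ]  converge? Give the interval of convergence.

[411/70, 429/70)

Apply the ratio test: |a_{n+1}| / |a_n| = [(5n + 2)/(5(n+1) + 2)] · 10·7/9, which tends to 70/9 as n → ∞.
Convergence for |z − 6| · 70/9 < 1, i.e. |z − 6| < 9/70. So R = 9/70.
At z = 429/70: the terms behave like c/n; limit comparison with the harmonic series gives divergence.
Endpoint z = 411/70: convergence follows from the alternating series test (terms decrease monotonically to 0).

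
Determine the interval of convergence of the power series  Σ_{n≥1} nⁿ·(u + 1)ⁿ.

{-1}

By the Cauchy root test, |a_n|^(1/n) = n → ∞.
Since the n-th root of |a_n| is unbounded, the series converges only at u = -1; R = 0.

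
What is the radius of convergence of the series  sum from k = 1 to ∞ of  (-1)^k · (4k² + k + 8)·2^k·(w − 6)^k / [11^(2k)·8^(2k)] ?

Ratio test: |a_{k+1}/a_k| = [(4(k+1)² + (k+1) + 8)/(4k² + k + 8)] · 2/(121·64) → 1/3872 as k → ∞.
Thus R = 1/(1/3872) = 3872.

R = 3872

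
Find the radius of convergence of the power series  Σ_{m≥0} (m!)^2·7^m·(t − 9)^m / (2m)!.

Ratio test: |a_{m+1}/a_m| = (m+1)²/[(2m+1)·(2m+2)] · 7 → 7/4 as m → ∞.
Hence the series converges for |t − 9| < 1/(7/4) = 4/7, so the radius of convergence is 4/7.

R = 4/7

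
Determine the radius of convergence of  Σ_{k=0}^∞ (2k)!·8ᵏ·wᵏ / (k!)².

R = 1/32

By the ratio test, |a_{k+1}/a_k| = (2k+1)·(2k+2)/(k+1)² · 8 → 32.
Thus R = 1/(32) = 1/32.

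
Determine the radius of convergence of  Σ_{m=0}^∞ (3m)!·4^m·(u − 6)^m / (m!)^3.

R = 1/108

Apply the ratio test: |a_{m+1}| / |a_m| = (3m+1)·(3m+2)·(3m+3)/(m+1)³ · 4, which tends to 108 as m → ∞.
The series converges when 108 · |u − 6| < 1, giving R = 1/108.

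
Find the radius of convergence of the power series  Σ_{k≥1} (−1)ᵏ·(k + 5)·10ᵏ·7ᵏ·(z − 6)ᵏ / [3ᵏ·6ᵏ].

R = 9/35

Ratio test: |a_{k+1}/a_k| = [((k+1) + 5)/(k + 5)] · 10·7/(3·6) → 35/9 as k → ∞.
The series converges when 35/9 · |z − 6| < 1, giving R = 9/35.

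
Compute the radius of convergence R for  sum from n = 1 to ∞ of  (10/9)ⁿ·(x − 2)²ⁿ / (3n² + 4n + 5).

R = 3√10/10

Apply the ratio test: |a_{n+1}| / |a_n| = [(3n² + 4n + 5)/(3(n+1)² + 4(n+1) + 5)] · 10/9, which tends to 10/9 as n → ∞.
Writing y = (x − 2)², the series in y has radius 9/10, so |x − 2| < √(9/10) and R = 3√10/10.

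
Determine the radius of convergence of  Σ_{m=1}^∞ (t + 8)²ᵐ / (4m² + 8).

Apply the ratio test: |a_{m+1}| / |a_m| = (4m² + 8)/(4(m+1)² + 8), which tends to 1 as m → ∞.
Successive powers of (t + 8) differ by 2, so the series converges when |t + 8|² · 1 < 1, i.e. |t + 8| < √(1) = 1. So R = 1.

R = 1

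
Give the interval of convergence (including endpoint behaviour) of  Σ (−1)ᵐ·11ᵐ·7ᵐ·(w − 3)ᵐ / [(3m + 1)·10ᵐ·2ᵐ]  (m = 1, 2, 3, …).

(211/77, 251/77]

Ratio test: |a_{m+1}/a_m| = [(3m + 1)/(3(m+1) + 1)] · 11·7/(10·2) → 77/20 as m → ∞.
The series converges when 77/20 · |w − 3| < 1, giving R = 20/77.
When w = 251/77, an alternating series whose terms decrease to 0 in absolute value, so it converges by the Leibniz criterion.
Endpoint w = 211/77: the terms are asymptotic to a nonzero constant times 1/m, so the series diverges by limit comparison with Σ 1/m.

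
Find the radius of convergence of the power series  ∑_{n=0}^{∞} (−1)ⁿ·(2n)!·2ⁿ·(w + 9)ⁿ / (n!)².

R = 1/8

By the ratio test, |a_{n+1}/a_n| = (2n+1)·(2n+2)/(n+1)² · 2 → 8.
Thus R = 1/(8) = 1/8.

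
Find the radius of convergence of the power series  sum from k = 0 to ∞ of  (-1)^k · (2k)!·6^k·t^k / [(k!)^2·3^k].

R = 1/8

The ratio of consecutive coefficients is (2k+1)·(2k+2)/(k+1)² · 6/3 → 8.
Thus R = 1/(8) = 1/8.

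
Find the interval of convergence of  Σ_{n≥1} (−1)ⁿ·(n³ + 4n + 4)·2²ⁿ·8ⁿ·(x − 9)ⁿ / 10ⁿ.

By the ratio test, |a_{n+1}/a_n| = [((n+1)³ + 4(n+1) + 4)/(n³ + 4n + 4)] · 4·8/10 → 16/5.
Thus R = 1/(16/5) = 5/16.
At x = 149/16: the n-th term does not approach 0; divergence by the term test.
Endpoint x = 139/16: the n-th term does not approach 0; divergence by the term test.

(139/16, 149/16)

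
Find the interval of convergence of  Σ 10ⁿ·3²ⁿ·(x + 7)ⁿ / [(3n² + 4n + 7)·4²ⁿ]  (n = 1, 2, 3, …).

[-323/45, -307/45]

The ratio of consecutive coefficients is [(3n² + 4n + 7)/(3(n+1)² + 4(n+1) + 7)] · 10·9/16 → 45/8.
The series converges when 45/8 · |x + 7| < 1, giving R = 8/45.
Check x = -307/45: absolute convergence follows by limit comparison with Σ 1/n².
Check x = -323/45: the series is dominated by a constant times Σ 1/n², which converges (p = 2 > 1).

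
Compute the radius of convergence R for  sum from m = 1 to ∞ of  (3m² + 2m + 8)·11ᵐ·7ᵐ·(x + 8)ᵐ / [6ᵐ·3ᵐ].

The ratio of consecutive coefficients is [(3(m+1)² + 2(m+1) + 8)/(3m² + 2m + 8)] · 11·7/(6·3) → 77/18.
Hence the series converges for |x + 8| < 1/(77/18) = 18/77, so the radius of convergence is 18/77.

R = 18/77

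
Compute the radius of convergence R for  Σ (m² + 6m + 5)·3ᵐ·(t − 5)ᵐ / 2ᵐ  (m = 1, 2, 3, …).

By the ratio test, |a_{m+1}/a_m| = [((m+1)² + 6(m+1) + 5)/(m² + 6m + 5)] · 3/2 → 3/2.
The series converges when 3/2 · |t − 5| < 1, giving R = 2/3.

R = 2/3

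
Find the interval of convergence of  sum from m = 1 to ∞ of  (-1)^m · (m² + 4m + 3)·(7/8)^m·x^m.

The ratio of consecutive coefficients is [((m+1)² + 4(m+1) + 3)/(m² + 4m + 3)] · 7/8 → 7/8.
The series converges when 7/8 · |x| < 1, giving R = 8/7.
When x = 8/7, the m-th term does not approach 0; divergence by the term test.
When x = -8/7, the terms do not tend to 0, so the series diverges.

(-8/7, 8/7)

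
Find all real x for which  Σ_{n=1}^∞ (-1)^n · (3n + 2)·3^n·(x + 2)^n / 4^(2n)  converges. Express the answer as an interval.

(-22/3, 10/3)

Apply the ratio test: |a_{n+1}| / |a_n| = [(3(n+1) + 2)/(3n + 2)] · 3/16, which tends to 3/16 as n → ∞.
The series converges when 3/16 · |x + 2| < 1, giving R = 16/3.
At x = 10/3: the terms have absolute value of order n, which does not tend to 0, so the series diverges by the divergence test.
Check x = -22/3: the n-th term does not approach 0; divergence by the term test.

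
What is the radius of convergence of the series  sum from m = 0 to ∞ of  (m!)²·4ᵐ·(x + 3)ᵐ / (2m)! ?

The ratio of consecutive coefficients is (m+1)²/[(2m+1)·(2m+2)] · 4 → 1.
So the series converges when |x + 3| < 1 and diverges when |x + 3| > 1; R = 1.

R = 1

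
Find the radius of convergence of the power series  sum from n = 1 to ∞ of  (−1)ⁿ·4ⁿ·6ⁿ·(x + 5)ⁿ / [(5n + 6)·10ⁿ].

R = 5/12

Ratio test: |a_{n+1}/a_n| = [(5n + 6)/(5(n+1) + 6)] · 4·6/10 → 12/5 as n → ∞.
The series converges when 12/5 · |x + 5| < 1, giving R = 5/12.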